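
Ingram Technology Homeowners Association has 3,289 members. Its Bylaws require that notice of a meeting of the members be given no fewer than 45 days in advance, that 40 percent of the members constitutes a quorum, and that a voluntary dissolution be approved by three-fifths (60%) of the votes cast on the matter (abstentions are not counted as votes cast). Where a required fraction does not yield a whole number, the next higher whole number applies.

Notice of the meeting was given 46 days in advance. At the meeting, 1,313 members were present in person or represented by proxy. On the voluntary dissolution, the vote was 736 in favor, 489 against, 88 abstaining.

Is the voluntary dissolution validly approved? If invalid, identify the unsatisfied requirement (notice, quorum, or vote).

Invalid — quorum requirement not satisfied.

Notice: 46 days given; 45 required. Satisfied.
Quorum: 40% of 3,289 = 1,315.60, rounded up to 1,316; 1,313 present. Not satisfied.
Vote: requires three-fifths of the votes cast (1,313 − 88 abstaining = 1,225); 3/5 of 1225 = 735, so 735 needed; 736 in favor. Satisfied.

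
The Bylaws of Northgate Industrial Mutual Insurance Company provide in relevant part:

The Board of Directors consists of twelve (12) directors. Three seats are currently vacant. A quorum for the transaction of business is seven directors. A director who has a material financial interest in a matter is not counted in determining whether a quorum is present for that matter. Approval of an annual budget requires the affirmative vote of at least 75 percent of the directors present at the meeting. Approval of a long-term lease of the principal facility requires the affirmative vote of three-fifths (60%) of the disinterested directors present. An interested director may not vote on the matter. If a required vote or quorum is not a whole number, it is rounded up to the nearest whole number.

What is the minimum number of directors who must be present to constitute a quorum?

7

The quorum is fixed at 7.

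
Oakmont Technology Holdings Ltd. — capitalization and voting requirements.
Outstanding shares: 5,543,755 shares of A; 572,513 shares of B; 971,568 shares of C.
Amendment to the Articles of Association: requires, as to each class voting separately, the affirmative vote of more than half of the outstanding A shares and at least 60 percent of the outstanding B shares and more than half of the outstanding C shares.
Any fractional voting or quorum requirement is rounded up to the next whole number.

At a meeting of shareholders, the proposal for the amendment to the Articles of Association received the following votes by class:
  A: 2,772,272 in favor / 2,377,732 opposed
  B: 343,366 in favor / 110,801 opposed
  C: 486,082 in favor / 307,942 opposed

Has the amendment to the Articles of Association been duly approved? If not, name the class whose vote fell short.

Not approved — the B shares did not give the required vote.

A: a majority of 5543755 is 2771878; 2,771,878 required, 2,772,272 in favor — approved.
B: 3/5 of 572513 = 343507.80, rounded up to 343508; 343,508 required, 343,366 in favor — not approved.
C: a majority of 971568 is 485785; 485,785 required, 486,082 in favor — approved.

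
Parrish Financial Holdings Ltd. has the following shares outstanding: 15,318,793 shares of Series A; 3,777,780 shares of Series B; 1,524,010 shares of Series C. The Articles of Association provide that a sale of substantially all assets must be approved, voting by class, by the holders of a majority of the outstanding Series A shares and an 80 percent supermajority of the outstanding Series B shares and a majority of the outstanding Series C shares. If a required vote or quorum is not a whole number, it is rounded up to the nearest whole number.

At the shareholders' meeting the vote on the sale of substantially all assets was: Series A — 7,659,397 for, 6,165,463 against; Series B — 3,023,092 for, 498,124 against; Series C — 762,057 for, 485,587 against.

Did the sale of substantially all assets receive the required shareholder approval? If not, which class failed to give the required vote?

Series A: a majority of 15318793 is 7659397; 7,659,397 required, 7,659,397 in favor — approved.
Series B: 4/5 of 3777780 = 3022224; 3,022,224 required, 3,023,092 in favor — approved.
Series C: a majority of 1524010 is 762006; 762,006 required, 762,057 in favor — approved.

Approved — every class gave the required vote.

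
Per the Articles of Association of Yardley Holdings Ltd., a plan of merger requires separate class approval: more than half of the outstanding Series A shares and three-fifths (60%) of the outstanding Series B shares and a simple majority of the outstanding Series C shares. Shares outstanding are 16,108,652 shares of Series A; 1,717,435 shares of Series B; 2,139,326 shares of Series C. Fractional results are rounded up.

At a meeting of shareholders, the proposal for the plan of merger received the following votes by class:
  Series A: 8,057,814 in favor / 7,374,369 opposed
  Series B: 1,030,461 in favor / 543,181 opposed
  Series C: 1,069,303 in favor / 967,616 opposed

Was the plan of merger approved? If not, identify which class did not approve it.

Series A: a majority of 16108652 is 8054327; 8,054,327 required, 8,057,814 in favor — approved.
Series B: 3/5 of 1717435 = 1030461; 1,030,461 required, 1,030,461 in favor — approved.
Series C: a majority of 2139326 is 1069664; 1,069,664 required, 1,069,303 in favor — not approved.

Not approved — the Series C shares did not give the required vote.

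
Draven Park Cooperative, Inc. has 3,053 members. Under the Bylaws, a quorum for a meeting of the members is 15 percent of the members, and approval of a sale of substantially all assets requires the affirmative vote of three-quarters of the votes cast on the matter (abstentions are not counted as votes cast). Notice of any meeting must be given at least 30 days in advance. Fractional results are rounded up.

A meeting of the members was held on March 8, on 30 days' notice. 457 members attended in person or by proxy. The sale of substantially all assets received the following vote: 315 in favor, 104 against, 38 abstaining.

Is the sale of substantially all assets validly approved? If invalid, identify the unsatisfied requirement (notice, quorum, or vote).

Invalid — quorum requirement not satisfied.

Notice: 30 days given; 30 required. Satisfied.
Quorum: 15% of 3,053 = 457.95, rounded up to 458; 457 present. Not satisfied.
Vote: requires three-fourths of the votes cast (457 − 38 abstaining = 419); 3/4 of 419 = 314.25, rounded up to 315, so 315 needed; 315 in favor. Satisfied.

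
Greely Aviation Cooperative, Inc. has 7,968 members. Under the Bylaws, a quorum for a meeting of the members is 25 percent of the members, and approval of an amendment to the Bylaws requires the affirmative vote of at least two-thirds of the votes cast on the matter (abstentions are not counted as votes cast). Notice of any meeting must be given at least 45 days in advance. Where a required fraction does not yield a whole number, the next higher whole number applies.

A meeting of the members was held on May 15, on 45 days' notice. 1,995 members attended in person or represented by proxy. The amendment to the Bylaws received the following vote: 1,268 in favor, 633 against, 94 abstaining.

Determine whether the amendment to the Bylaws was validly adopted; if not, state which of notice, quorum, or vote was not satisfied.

Notice: 45 days given; 45 required. Satisfied.
Quorum: 25% of 7,968 = 1,992; 1,995 present. Satisfied.
Vote: requires two-thirds of the votes cast (1,995 − 94 abstaining = 1,901); 2/3 of 1901 = 1267.33, rounded up to 1268, so 1,268 needed; 1,268 in favor. Satisfied.

Valid — all requirements satisfied.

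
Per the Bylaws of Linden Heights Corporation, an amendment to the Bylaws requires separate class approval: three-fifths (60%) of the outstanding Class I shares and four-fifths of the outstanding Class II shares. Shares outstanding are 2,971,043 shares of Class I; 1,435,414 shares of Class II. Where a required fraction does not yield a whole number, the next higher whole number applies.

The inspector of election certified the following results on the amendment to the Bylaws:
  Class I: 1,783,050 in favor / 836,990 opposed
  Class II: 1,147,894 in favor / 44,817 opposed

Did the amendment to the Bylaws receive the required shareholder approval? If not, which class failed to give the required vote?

Class I: 3/5 of 2971043 = 1782625.80, rounded up to 1782626; 1,782,626 required, 1,783,050 in favor — approved.
Class II: 4/5 of 1435414 = 1148331.20, rounded up to 1148332; 1,148,332 required, 1,147,894 in favor — not approved.

Not approved — the Class II shares did not give the required vote.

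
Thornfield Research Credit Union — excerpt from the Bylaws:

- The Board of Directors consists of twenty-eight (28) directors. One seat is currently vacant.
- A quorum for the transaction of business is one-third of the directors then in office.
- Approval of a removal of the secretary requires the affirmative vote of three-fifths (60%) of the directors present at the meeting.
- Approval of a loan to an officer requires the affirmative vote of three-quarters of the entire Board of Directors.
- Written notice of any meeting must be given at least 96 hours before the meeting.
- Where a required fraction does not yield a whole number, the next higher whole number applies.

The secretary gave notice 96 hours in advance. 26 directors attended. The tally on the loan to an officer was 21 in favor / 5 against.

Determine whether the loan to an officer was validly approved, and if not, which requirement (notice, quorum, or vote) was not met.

Notice: 96 hours given; 96 required (96 ≥ 96). Satisfied.
Quorum: 26 present; quorum is 9. Satisfied.
Vote: the loan to an officer requires three-fourths of the entire Board of Directors (28). 3/4 of 28 = 21, so 21 affirmative votes are needed; 21 voted in favor. Satisfied.

Valid — all requirements satisfied.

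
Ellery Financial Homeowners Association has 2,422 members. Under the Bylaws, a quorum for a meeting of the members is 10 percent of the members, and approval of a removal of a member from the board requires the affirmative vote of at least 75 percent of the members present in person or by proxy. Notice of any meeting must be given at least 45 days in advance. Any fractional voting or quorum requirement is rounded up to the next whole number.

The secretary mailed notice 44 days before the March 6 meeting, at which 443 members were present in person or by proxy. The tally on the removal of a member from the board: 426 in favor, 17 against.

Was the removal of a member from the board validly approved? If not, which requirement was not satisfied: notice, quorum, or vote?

Invalid — notice requirement not satisfied.

Notice: 44 days given; 45 required. Not satisfied.
Quorum: 10% of 2,422 = 242.20, rounded up to 243; 443 present. Satisfied.
Vote: requires three-fourths of those present (443); 3/4 of 443 = 332.25, rounded up to 333, so 333 needed; 426 in favor. Satisfied.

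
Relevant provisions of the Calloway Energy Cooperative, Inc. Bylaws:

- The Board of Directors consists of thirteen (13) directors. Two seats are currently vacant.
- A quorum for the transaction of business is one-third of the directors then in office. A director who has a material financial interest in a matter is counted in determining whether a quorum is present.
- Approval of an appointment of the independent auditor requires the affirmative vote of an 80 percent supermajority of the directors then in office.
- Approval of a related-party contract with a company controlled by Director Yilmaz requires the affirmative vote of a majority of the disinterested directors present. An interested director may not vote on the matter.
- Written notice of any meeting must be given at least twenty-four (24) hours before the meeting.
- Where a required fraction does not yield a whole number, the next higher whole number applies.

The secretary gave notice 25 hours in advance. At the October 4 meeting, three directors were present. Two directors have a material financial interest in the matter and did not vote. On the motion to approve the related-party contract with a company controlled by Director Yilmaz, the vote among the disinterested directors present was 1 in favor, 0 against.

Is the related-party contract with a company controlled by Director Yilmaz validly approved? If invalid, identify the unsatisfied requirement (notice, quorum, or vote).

Invalid — quorum requirement not satisfied.

Notice: 25 hours given; 24 required (25 ≥ 24). Satisfied.
Quorum: 3 present (interested directors count toward quorum); quorum is 4. Not satisfied.
Vote: the related-party contract with a company controlled by Director Yilmaz requires a majority of the disinterested directors present (3 − 2 = 1). A majority of 1 is 1, so 1 affirmative vote is needed; 1 voted in favor. Satisfied. (Moot — without a quorum no business can be validly transacted.)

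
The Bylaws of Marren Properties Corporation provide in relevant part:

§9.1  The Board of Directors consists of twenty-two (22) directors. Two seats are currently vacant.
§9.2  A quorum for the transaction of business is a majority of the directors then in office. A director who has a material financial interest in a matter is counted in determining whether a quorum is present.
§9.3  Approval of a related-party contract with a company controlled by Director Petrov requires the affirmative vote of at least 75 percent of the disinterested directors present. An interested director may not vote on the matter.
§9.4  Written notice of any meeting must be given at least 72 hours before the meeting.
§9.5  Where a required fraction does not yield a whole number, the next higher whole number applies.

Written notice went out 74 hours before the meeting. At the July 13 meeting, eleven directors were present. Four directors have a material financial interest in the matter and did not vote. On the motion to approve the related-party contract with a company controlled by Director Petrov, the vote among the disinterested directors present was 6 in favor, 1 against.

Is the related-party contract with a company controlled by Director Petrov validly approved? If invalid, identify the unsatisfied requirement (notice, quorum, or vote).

Valid — all requirements satisfied.

Notice: 74 hours given; 72 required (74 ≥ 72). Satisfied.
Quorum: 11 present (interested directors count toward quorum); quorum is 11. Satisfied.
Vote: the related-party contract with a company controlled by Director Petrov requires three-fourths of the disinterested directors present (11 − 4 = 7). 3/4 of 7 = 5.25, rounded up to 6, so 6 affirmative votes are needed; 6 voted in favor. Satisfied.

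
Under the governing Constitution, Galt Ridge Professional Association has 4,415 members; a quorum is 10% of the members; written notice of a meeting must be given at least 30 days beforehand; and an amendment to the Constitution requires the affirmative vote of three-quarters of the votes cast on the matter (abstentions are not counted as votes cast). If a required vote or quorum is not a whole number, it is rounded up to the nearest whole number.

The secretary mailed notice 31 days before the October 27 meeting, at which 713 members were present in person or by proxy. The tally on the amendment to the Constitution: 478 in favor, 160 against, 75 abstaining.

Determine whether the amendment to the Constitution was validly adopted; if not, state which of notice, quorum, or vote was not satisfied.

Invalid — vote requirement not satisfied.

Notice: 31 days given; 30 required. Satisfied.
Quorum: 10% of 4,415 = 441.50, rounded up to 442; 713 present. Satisfied.
Vote: requires three-fourths of the votes cast (713 − 75 abstaining = 638); 3/4 of 638 = 478.50, rounded up to 479, so 479 needed; 478 in favor. Not satisfied.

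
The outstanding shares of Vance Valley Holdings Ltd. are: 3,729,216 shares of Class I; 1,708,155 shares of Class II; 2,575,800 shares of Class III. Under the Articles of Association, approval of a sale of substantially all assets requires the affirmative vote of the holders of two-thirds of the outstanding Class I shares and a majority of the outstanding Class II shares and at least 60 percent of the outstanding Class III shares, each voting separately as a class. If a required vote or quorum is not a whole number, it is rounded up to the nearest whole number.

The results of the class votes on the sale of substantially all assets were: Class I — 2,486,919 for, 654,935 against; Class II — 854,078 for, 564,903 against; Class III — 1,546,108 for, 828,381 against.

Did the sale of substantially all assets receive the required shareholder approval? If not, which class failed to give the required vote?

Class I: 2/3 of 3729216 = 2486144; 2,486,144 required, 2,486,919 in favor — approved.
Class II: a majority of 1708155 is 854078; 854,078 required, 854,078 in favor — approved.
Class III: 3/5 of 2575800 = 1545480; 1,545,480 required, 1,546,108 in favor — approved.

Approved — every class gave the required vote.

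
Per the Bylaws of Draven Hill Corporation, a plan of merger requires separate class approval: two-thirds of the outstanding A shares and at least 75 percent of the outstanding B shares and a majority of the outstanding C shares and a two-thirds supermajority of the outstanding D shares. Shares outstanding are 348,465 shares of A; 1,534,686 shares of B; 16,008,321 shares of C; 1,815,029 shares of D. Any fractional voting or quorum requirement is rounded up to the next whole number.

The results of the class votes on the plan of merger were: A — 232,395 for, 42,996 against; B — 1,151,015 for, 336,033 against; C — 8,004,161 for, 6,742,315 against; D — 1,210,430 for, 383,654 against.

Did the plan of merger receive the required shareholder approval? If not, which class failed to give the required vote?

Approved — every class gave the required vote.

A: 2/3 of 348465 = 232310; 232,310 required, 232,395 in favor — approved.
B: 3/4 of 1534686 = 1151014.50, rounded up to 1151015; 1,151,015 required, 1,151,015 in favor — approved.
C: a majority of 16008321 is 8004161; 8,004,161 required, 8,004,161 in favor — approved.
D: 2/3 of 1815029 = 1210019.33, rounded up to 1210020; 1,210,020 required, 1,210,430 in favor — approved.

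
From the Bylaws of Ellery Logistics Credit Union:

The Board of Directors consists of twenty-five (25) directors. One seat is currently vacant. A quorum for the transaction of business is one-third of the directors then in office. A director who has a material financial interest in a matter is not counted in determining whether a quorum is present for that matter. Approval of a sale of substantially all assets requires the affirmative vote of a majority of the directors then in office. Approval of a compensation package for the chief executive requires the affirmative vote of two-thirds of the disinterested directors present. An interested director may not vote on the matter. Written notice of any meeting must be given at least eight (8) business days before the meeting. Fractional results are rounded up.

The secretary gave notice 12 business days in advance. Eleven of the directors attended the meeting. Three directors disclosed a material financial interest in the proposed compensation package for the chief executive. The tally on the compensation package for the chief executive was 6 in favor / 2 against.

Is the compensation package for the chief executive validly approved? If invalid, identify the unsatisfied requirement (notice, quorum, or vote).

Valid — all requirements satisfied.

Notice: 12 business days given; 8 required (12 ≥ 8). Satisfied.
Quorum: 11 present, but the 3 interested directors do not count, leaving 8. Quorum is 8. Satisfied.
Vote: the compensation package for the chief executive requires two-thirds of the disinterested directors present (11 − 3 = 8). 2/3 of 8 = 5.33, rounded up to 6, so 6 affirmative votes are needed; 6 voted in favor. Satisfied.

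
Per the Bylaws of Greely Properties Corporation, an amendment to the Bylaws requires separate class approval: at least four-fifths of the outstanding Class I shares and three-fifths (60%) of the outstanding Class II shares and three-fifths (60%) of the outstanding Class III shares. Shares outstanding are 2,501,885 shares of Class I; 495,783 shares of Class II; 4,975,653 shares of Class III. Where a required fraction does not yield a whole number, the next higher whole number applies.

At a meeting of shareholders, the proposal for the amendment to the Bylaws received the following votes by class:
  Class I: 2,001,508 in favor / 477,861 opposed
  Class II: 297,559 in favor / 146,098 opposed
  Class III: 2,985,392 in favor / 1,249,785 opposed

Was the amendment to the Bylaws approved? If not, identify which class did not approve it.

Approved — every class gave the required vote.

Class I: 4/5 of 2501885 = 2001508; 2,001,508 required, 2,001,508 in favor — approved.
Class II: 3/5 of 495783 = 297469.80, rounded up to 297470; 297,470 required, 297,559 in favor — approved.
Class III: 3/5 of 4975653 = 2985391.80, rounded up to 2985392; 2,985,392 required, 2,985,392 in favor — approved.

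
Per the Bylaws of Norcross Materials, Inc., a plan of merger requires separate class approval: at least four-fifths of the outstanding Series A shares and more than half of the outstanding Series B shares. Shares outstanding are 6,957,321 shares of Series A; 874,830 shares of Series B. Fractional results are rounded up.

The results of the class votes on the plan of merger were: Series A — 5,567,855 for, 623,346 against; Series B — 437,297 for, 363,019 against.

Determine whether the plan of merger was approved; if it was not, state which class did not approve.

Not approved — the Series B shares did not give the required vote.

Series A: 4/5 of 6957321 = 5565856.80, rounded up to 5565857; 5,565,857 required, 5,567,855 in favor — approved.
Series B: a majority of 874830 is 437416; 437,416 required, 437,297 in favor — not approved.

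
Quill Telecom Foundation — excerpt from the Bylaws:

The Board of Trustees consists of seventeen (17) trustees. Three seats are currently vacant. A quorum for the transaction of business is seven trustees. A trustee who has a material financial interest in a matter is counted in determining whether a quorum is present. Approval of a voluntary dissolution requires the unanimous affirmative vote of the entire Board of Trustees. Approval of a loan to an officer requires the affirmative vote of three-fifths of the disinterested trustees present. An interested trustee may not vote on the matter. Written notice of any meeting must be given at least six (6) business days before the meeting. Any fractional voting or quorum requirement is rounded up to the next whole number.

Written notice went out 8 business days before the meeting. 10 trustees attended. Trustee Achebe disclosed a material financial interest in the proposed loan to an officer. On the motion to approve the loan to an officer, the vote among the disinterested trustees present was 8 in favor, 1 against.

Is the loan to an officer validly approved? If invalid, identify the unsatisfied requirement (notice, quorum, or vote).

Notice: 8 business days given; 6 required (8 ≥ 6). Satisfied.
Quorum: 10 present (interested trustees count toward quorum); quorum is 7. Satisfied.
Vote: the loan to an officer requires three-fifths of the disinterested trustees present (10 − 1 = 9). 3/5 of 9 = 5.40, rounded up to 6, so 6 affirmative votes are needed; 8 voted in favor. Satisfied.

Valid — all requirements satisfied.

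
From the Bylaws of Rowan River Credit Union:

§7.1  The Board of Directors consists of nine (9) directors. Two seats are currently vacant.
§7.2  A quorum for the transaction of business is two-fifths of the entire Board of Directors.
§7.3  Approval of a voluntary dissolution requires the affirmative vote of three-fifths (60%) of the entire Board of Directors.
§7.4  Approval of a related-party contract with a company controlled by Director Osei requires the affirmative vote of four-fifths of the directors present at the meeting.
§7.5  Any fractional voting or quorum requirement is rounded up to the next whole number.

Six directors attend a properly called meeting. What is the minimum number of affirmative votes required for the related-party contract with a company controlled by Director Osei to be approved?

5

The related-party contract with a company controlled by Director Osei requires four-fifths of the directors present (6).
4/5 of 6 = 4.80, rounded up to 5.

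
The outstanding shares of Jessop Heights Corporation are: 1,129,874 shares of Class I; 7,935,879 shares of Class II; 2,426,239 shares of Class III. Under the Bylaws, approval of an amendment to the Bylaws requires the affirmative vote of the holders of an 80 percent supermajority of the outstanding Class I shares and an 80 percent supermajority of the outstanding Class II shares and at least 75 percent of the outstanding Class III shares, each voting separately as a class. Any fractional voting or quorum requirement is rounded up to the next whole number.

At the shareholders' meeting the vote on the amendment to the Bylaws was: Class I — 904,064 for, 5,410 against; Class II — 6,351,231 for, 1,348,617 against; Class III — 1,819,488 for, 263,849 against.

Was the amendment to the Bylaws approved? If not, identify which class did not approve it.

Class I: 4/5 of 1129874 = 903899.20, rounded up to 903900; 903,900 required, 904,064 in favor — approved.
Class II: 4/5 of 7935879 = 6348703.20, rounded up to 6348704; 6,348,704 required, 6,351,231 in favor — approved.
Class III: 3/4 of 2426239 = 1819679.25, rounded up to 1819680; 1,819,680 required, 1,819,488 in favor — not approved.

Not approved — the Class III shares did not give the required vote.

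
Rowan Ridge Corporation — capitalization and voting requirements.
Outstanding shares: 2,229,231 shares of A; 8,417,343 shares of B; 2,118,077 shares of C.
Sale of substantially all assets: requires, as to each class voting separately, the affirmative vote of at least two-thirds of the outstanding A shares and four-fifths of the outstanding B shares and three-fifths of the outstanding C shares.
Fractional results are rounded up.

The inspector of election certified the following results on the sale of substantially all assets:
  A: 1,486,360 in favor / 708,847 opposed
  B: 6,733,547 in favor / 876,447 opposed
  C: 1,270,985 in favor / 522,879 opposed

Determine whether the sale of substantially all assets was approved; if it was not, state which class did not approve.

A: 2/3 of 2229231 = 1486154; 1,486,154 required, 1,486,360 in favor — approved.
B: 4/5 of 8417343 = 6733874.40, rounded up to 6733875; 6,733,875 required, 6,733,547 in favor — not approved.
C: 3/5 of 2118077 = 1270846.20, rounded up to 1270847; 1,270,847 required, 1,270,985 in favor — approved.

Not approved — the B shares did not give the required vote.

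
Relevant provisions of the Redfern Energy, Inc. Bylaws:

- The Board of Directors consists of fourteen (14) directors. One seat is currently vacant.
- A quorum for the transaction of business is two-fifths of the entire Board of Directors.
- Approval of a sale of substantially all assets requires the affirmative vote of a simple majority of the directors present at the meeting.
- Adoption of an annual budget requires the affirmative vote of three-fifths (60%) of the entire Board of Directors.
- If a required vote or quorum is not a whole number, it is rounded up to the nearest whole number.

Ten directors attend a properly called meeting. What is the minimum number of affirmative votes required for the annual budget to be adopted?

9

The annual budget requires three-fifths of the entire Board of Directors (14).
3/5 of 14 = 8.40, rounded up to 9.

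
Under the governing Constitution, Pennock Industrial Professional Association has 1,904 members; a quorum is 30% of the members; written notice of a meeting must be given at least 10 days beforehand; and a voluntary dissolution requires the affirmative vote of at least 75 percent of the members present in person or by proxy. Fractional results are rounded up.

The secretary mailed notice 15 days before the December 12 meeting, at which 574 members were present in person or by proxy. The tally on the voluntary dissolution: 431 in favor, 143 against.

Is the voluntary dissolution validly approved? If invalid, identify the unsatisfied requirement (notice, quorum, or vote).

Valid — all requirements satisfied.

Notice: 15 days given; 10 required. Satisfied.
Quorum: 30% of 1,904 = 571.20, rounded up to 572; 574 present. Satisfied.
Vote: requires three-fourths of those present (574); 3/4 of 574 = 430.50, rounded up to 431, so 431 needed; 431 in favor. Satisfied.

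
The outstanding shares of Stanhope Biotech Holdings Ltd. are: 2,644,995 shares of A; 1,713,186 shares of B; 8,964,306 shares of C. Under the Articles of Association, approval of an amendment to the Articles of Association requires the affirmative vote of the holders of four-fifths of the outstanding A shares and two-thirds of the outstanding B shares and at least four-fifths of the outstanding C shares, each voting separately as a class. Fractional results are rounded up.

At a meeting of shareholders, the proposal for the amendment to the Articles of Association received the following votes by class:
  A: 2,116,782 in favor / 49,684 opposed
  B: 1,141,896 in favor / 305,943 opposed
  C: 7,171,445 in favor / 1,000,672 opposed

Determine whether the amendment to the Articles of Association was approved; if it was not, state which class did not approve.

Not approved — the B shares did not give the required vote.

A: 4/5 of 2644995 = 2115996; 2,115,996 required, 2,116,782 in favor — approved.
B: 2/3 of 1713186 = 1142124; 1,142,124 required, 1,141,896 in favor — not approved.
C: 4/5 of 8964306 = 7171444.80, rounded up to 7171445; 7,171,445 required, 7,171,445 in favor — approved.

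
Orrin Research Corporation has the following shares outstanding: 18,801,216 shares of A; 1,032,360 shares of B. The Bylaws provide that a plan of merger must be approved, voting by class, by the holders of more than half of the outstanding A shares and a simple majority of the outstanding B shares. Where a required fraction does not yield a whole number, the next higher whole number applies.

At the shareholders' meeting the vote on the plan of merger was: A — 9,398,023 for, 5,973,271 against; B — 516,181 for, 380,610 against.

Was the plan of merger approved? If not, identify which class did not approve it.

A: a majority of 18801216 is 9400609; 9,400,609 required, 9,398,023 in favor — not approved.
B: a majority of 1032360 is 516181; 516,181 required, 516,181 in favor — approved.

Not approved — the A shares did not give the required vote.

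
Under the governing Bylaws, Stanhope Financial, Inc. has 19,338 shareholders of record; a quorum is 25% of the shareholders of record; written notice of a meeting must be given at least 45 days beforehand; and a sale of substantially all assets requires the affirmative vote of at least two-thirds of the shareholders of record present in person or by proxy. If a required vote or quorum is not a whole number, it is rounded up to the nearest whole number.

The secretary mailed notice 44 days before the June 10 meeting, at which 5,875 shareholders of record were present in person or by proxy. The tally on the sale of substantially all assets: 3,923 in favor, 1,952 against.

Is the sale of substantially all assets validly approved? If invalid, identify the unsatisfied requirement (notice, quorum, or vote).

Notice: 44 days given; 45 required. Not satisfied.
Quorum: 25% of 19,338 = 4,834.50, rounded up to 4,835; 5,875 present. Satisfied.
Vote: requires two-thirds of those present (5,875); 2/3 of 5875 = 3916.67, rounded up to 3917, so 3,917 needed; 3,923 in favor. Satisfied.

Invalid — notice requirement not satisfied.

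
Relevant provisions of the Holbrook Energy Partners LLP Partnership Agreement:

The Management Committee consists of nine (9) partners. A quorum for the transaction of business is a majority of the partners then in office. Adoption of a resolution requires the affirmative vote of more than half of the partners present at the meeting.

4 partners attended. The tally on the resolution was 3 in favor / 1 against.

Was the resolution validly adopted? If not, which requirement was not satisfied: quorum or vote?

Quorum: 4 present; quorum is 5. Not satisfied.
Vote: the resolution requires a majority of the partners present (4). A majority of 4 is 3, so 3 affirmative votes are needed; 3 voted in favor. Satisfied. (Moot — without a quorum no business can be validly transacted.)

Invalid — quorum requirement not satisfied.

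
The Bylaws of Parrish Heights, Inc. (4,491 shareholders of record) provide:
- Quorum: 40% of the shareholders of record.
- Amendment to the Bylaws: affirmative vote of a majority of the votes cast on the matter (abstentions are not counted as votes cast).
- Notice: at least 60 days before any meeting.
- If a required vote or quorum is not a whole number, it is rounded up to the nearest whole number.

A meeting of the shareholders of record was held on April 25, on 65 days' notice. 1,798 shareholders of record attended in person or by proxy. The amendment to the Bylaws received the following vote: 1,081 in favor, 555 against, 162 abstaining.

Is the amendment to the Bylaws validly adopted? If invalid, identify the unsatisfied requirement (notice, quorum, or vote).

Valid — all requirements satisfied.

Notice: 65 days given; 60 required. Satisfied.
Quorum: 40% of 4,491 = 1,796.40, rounded up to 1,797; 1,798 present. Satisfied.
Vote: requires a majority of the votes cast (1,798 − 162 abstaining = 1,636); a majority of 1636 is 819, so 819 needed; 1,081 in favor. Satisfied.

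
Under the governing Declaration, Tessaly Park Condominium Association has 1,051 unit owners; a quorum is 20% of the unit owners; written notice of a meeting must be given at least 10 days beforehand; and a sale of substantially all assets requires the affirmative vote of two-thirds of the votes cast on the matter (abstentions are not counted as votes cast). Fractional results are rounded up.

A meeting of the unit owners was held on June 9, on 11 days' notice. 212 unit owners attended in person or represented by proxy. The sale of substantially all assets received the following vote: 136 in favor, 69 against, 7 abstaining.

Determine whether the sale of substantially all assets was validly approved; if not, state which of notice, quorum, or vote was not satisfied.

Notice: 11 days given; 10 required. Satisfied.
Quorum: 20% of 1,051 = 210.20, rounded up to 211; 212 present. Satisfied.
Vote: requires two-thirds of the votes cast (212 − 7 abstaining = 205); 2/3 of 205 = 136.67, rounded up to 137, so 137 needed; 136 in favor. Not satisfied.

Invalid — vote requirement not satisfied.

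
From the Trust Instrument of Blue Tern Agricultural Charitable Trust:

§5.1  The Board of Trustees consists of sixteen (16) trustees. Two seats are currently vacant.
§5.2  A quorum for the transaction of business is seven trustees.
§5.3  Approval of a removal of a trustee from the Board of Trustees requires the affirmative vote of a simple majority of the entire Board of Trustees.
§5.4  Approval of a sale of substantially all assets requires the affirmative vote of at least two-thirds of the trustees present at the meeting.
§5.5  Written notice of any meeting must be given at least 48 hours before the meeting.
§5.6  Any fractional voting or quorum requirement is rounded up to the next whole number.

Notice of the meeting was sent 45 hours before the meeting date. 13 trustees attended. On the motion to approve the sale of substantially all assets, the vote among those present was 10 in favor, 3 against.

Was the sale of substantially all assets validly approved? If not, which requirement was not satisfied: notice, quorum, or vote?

Notice: 45 hours given; 48 required (45 < 48). Not satisfied.
Quorum: 13 present; quorum is 7. Satisfied.
Vote: the sale of substantially all assets requires two-thirds of the trustees present (13). 2/3 of 13 = 8.67, rounded up to 9, so 9 affirmative votes are needed; 10 voted in favor. Satisfied.

Invalid — notice requirement not satisfied.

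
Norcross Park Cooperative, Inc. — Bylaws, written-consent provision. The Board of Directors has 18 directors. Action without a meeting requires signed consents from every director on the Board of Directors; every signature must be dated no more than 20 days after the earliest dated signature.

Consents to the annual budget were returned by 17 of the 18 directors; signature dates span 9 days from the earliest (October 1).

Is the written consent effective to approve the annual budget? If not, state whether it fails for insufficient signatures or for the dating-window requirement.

Signatures required: every one of 18 — unanimous means all 18, so 18 needed; 17 signed. Insufficient.
Dating window: the latest signature is 9 days after the earliest; the limit is 20 days. Within the window.

Not effective — insufficient signatures.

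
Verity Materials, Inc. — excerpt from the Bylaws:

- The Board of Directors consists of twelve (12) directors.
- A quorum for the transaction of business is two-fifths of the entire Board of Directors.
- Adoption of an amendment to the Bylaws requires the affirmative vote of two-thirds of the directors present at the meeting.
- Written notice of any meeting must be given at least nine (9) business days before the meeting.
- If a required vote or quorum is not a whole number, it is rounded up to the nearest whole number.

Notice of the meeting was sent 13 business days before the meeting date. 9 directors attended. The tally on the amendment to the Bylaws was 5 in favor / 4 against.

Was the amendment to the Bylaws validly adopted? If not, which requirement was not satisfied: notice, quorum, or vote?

Notice: 13 business days given; 9 required (13 ≥ 9). Satisfied.
Quorum: 9 present; quorum is 5. Satisfied.
Vote: the amendment to the Bylaws requires two-thirds of the directors present (9). 2/3 of 9 = 6, so 6 affirmative votes are needed; 5 voted in favor. Not satisfied.

Invalid — vote requirement not satisfied.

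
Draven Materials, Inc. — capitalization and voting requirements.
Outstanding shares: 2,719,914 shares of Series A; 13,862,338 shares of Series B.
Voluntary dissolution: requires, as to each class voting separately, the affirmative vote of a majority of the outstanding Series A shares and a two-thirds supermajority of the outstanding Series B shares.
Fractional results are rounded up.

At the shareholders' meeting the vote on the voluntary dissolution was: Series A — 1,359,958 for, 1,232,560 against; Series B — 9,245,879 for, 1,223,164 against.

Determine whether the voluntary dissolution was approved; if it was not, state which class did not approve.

Series A: a majority of 2719914 is 1359958; 1,359,958 required, 1,359,958 in favor — approved.
Series B: 2/3 of 13862338 = 9241558.67, rounded up to 9241559; 9,241,559 required, 9,245,879 in favor — approved.

Approved — every class gave the required vote.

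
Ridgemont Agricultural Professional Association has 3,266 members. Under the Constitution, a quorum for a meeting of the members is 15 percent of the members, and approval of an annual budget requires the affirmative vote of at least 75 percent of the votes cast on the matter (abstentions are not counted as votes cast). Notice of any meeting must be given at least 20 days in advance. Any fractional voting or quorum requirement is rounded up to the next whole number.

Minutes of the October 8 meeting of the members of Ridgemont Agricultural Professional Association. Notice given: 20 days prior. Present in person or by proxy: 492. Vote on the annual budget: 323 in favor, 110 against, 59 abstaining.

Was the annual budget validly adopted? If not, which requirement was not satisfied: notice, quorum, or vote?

Invalid — vote requirement not satisfied.

Notice: 20 days given; 20 required. Satisfied.
Quorum: 15% of 3,266 = 489.90, rounded up to 490; 492 present. Satisfied.
Vote: requires three-fourths of the votes cast (492 − 59 abstaining = 433); 3/4 of 433 = 324.75, rounded up to 325, so 325 needed; 323 in favor. Not satisfied.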